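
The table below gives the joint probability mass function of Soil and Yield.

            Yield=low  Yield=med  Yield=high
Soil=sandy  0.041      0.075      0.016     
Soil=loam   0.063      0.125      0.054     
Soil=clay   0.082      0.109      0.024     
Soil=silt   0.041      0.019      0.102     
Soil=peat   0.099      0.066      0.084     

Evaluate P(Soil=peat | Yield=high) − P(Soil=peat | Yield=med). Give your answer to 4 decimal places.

0.1325

P(Yield=high) = 0.016 + 0.054 + 0.024 + 0.102 + 0.084 = 0.280; P(Soil=peat | Yield=high) = 0.084/0.280 = 0.30000.
P(Yield=med) = 0.075 + 0.125 + 0.109 + 0.019 + 0.066 = 0.394; P(Soil=peat | Yield=med) = 0.066/0.394 = 0.16751.
Difference = 0.1325.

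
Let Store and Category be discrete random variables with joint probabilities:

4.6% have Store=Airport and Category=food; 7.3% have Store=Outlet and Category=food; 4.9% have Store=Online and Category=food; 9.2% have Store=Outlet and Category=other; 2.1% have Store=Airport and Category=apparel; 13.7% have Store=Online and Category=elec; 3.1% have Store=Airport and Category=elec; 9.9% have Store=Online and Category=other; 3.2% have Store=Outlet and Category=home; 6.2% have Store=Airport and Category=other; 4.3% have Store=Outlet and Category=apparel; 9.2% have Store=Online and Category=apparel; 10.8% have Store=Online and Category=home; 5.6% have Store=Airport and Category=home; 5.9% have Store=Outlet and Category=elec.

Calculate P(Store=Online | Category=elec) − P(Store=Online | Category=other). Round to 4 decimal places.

P(Category=elec) = 0.031 + 0.059 + 0.137 = 0.227; P(Store=Online | Category=elec) = 0.137/0.227 = 0.60352.
P(Category=other) = 0.062 + 0.092 + 0.099 = 0.253; P(Store=Online | Category=other) = 0.099/0.253 = 0.39130.
Difference = 0.2122.

0.2122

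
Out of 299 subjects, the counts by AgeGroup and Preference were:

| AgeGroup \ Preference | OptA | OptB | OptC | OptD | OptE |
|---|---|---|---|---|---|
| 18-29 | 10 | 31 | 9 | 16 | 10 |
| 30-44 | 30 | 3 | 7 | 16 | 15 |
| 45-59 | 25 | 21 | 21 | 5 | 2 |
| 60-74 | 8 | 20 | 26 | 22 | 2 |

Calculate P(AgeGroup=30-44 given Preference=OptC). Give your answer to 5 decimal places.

0.11111

Total with Preference=OptC: 9 + 7 + 21 + 26 = 63.
P(AgeGroup=30-44 | Preference=OptC) = 7/63 = 0.11111.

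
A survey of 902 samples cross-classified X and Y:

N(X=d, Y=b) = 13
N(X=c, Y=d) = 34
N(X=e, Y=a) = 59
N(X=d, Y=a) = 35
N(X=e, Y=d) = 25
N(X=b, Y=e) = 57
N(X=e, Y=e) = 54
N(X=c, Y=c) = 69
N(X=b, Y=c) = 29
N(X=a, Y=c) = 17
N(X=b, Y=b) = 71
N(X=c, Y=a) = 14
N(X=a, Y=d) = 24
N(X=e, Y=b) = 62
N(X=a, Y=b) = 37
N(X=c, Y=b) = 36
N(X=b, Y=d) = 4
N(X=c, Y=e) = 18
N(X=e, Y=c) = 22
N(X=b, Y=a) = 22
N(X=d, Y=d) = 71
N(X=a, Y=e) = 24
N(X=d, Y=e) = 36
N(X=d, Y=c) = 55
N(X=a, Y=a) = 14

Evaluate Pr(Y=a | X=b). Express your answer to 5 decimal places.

0.12022

Total with X=b: 22 + 71 + 29 + 4 + 57 = 183.
P(Y=a | X=b) = 22/183 = 0.12022.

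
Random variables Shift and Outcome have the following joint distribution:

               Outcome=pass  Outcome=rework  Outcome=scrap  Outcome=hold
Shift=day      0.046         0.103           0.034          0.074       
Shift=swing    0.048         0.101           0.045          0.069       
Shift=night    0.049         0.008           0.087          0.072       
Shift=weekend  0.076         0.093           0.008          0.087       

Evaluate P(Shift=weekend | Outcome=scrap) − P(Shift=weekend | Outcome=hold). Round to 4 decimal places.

-0.2421

P(Outcome=scrap) = 0.034 + 0.045 + 0.087 + 0.008 = 0.174; P(Shift=weekend | Outcome=scrap) = 0.008/0.174 = 0.04598.
P(Outcome=hold) = 0.074 + 0.069 + 0.072 + 0.087 = 0.302; P(Shift=weekend | Outcome=hold) = 0.087/0.302 = 0.28808.
Difference = -0.2421.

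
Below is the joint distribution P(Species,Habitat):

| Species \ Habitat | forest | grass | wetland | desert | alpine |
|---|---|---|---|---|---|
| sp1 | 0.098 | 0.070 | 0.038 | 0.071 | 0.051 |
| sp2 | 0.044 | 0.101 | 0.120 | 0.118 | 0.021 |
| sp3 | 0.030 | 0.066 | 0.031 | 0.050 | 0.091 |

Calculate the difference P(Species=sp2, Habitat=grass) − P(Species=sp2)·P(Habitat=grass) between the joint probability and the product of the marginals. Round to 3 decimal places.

P(Species=sp2) = 0.044 + 0.101 + 0.120 + 0.118 + 0.021 = 0.404.
P(Habitat=grass) = 0.070 + 0.101 + 0.066 = 0.237.
P(Species=sp2, Habitat=grass) − P(Species=sp2)P(Habitat=grass) = 0.101 − 0.404×0.237 = 0.005.

0.005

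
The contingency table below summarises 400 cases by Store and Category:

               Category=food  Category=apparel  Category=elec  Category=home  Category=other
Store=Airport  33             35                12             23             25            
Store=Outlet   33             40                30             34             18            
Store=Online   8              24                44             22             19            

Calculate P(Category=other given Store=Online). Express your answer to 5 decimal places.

Total with Store=Online: 8 + 24 + 44 + 22 + 19 = 117.
P(Category=other | Store=Online) = 19/117 = 0.16239.

0.16239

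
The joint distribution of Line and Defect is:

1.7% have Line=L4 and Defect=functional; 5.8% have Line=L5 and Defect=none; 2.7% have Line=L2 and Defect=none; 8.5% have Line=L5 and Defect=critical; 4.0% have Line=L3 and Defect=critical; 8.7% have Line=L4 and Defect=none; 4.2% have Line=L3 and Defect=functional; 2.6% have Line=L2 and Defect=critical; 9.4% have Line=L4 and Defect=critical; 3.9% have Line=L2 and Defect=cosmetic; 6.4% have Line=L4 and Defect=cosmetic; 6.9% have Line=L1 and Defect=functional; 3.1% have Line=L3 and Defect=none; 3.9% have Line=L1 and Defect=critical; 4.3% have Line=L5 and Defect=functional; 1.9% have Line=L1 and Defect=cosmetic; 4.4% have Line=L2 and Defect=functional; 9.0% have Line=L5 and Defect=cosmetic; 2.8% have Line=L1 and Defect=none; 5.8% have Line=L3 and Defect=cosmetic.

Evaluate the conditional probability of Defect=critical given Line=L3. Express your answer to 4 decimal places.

0.2339

P(Line=L3) = 0.031 + 0.058 + 0.042 + 0.040 = 0.171.
P(Defect=critical | Line=L3) = 0.040/0.171 = 0.2339.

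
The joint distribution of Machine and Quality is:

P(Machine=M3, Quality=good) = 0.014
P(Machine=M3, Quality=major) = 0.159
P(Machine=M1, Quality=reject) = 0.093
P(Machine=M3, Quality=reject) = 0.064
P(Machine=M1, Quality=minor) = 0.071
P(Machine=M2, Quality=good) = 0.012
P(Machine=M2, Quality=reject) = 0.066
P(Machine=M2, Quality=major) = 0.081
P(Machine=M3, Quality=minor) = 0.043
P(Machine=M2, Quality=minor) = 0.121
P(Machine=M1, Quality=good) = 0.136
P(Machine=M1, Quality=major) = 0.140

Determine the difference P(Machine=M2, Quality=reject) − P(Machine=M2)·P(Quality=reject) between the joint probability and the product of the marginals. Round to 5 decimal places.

0.00356

P(Machine=M2) = 0.012 + 0.121 + 0.081 + 0.066 = 0.280.
P(Quality=reject) = 0.093 + 0.066 + 0.064 = 0.223.
P(Machine=M2, Quality=reject) − P(Machine=M2)P(Quality=reject) = 0.066 − 0.280×0.223 = 0.00356.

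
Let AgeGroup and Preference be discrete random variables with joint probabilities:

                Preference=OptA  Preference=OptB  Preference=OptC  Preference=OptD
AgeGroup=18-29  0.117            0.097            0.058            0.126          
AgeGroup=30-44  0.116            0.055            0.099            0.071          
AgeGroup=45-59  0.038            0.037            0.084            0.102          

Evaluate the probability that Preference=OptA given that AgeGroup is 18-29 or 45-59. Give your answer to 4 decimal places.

P(AgeGroup=18-29) = 0.117 + 0.097 + 0.058 + 0.126 = 0.398.
P(AgeGroup=45-59) = 0.038 + 0.037 + 0.084 + 0.102 = 0.261.
P(AgeGroup ∈ {18-29, 45-59}) = 0.398 + 0.261 = 0.659; P(Preference=OptA, AgeGroup ∈ {18-29, 45-59}) = 0.117 + 0.038 = 0.155.
P(Preference=OptA | AgeGroup ∈ {18-29, 45-59}) = 0.155/0.659 = 0.2352.

0.2352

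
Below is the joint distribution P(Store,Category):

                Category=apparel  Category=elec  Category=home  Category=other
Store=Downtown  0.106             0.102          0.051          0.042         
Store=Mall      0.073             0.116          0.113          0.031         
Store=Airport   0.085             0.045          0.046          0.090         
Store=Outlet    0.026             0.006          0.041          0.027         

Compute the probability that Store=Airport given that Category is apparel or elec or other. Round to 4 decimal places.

P(Category=apparel) = 0.106 + 0.073 + 0.085 + 0.026 = 0.290.
P(Category=elec) = 0.102 + 0.116 + 0.045 + 0.006 = 0.269.
P(Category=other) = 0.042 + 0.031 + 0.090 + 0.027 = 0.190.
P(Category ∈ {apparel, elec, other}) = 0.290 + 0.269 + 0.190 = 0.749; P(Store=Airport, Category ∈ {apparel, elec, other}) = 0.085 + 0.045 + 0.090 = 0.220.
P(Store=Airport | Category ∈ {apparel, elec, other}) = 0.220/0.749 = 0.2937.

0.2937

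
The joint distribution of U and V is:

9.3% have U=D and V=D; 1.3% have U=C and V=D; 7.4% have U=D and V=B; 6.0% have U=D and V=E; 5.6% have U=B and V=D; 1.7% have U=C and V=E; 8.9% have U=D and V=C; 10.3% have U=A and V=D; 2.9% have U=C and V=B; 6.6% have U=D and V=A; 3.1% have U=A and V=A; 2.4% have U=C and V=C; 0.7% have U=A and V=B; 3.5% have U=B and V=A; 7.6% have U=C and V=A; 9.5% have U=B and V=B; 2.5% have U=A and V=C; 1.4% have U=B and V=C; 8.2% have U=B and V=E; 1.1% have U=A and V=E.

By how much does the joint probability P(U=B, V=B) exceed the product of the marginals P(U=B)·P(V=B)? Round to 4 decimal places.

P(U=B) = 0.035 + 0.095 + 0.014 + 0.056 + 0.082 = 0.282.
P(V=B) = 0.007 + 0.095 + 0.029 + 0.074 = 0.205.
P(U=B, V=B) − P(U=B)P(V=B) = 0.095 − 0.282×0.205 = 0.0372.

0.0372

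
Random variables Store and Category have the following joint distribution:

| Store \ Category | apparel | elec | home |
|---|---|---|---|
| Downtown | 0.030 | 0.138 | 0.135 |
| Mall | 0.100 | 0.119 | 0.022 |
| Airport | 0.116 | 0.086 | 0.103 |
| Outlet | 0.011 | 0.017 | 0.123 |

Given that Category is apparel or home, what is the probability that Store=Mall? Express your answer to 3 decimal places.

0.191

P(Category=apparel) = 0.030 + 0.100 + 0.116 + 0.011 = 0.257.
P(Category=home) = 0.135 + 0.022 + 0.103 + 0.123 = 0.383.
P(Category ∈ {apparel, home}) = 0.257 + 0.383 = 0.640; P(Store=Mall, Category ∈ {apparel, home}) = 0.100 + 0.022 = 0.122.
P(Store=Mall | Category ∈ {apparel, home}) = 0.122/0.640 = 0.191.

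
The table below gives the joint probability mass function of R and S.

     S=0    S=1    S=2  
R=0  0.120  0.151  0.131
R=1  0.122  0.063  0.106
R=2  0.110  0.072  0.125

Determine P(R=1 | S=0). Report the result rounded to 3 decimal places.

P(S=0) = 0.120 + 0.122 + 0.110 = 0.352.
P(R=1 | S=0) = 0.122/0.352 = 0.347.

0.347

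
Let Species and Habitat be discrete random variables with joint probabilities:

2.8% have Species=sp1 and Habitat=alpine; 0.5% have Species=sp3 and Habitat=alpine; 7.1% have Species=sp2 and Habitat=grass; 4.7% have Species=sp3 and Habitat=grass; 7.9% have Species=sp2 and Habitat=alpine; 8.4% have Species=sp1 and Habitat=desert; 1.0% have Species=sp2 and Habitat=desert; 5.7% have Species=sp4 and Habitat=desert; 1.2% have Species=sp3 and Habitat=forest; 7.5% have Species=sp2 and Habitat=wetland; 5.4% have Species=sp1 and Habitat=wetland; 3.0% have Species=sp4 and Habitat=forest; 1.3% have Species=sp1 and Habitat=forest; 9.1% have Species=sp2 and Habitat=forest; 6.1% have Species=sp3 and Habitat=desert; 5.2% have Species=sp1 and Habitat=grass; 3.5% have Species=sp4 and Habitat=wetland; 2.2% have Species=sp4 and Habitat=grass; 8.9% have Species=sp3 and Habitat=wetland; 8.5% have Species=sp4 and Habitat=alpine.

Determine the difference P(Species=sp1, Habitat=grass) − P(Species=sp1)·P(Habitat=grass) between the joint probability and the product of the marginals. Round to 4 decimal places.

P(Species=sp1) = 0.013 + 0.052 + 0.054 + 0.084 + 0.028 = 0.231.
P(Habitat=grass) = 0.052 + 0.071 + 0.047 + 0.022 = 0.192.
P(Species=sp1, Habitat=grass) − P(Species=sp1)P(Habitat=grass) = 0.052 − 0.231×0.192 = 0.0076.

0.0076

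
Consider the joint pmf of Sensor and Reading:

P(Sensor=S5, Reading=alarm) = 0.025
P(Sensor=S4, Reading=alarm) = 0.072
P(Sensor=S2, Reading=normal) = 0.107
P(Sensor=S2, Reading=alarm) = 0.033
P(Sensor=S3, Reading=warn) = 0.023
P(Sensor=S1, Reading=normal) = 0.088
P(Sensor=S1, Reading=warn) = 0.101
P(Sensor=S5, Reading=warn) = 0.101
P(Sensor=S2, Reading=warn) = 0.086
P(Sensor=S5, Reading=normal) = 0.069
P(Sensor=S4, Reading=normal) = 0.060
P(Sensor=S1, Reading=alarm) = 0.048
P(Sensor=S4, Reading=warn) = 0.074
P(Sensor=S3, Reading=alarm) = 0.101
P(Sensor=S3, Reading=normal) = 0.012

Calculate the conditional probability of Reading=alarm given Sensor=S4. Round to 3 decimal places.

0.350

P(Sensor=S4) = 0.060 + 0.074 + 0.072 = 0.206.
P(Reading=alarm | Sensor=S4) = 0.072/0.206 = 0.350.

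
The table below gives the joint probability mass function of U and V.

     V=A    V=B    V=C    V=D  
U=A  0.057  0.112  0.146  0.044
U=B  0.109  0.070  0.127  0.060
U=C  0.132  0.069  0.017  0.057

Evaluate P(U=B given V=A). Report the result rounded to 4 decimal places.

P(V=A) = 0.057 + 0.109 + 0.132 = 0.298.
P(U=B | V=A) = 0.109/0.298 = 0.3658.

0.3658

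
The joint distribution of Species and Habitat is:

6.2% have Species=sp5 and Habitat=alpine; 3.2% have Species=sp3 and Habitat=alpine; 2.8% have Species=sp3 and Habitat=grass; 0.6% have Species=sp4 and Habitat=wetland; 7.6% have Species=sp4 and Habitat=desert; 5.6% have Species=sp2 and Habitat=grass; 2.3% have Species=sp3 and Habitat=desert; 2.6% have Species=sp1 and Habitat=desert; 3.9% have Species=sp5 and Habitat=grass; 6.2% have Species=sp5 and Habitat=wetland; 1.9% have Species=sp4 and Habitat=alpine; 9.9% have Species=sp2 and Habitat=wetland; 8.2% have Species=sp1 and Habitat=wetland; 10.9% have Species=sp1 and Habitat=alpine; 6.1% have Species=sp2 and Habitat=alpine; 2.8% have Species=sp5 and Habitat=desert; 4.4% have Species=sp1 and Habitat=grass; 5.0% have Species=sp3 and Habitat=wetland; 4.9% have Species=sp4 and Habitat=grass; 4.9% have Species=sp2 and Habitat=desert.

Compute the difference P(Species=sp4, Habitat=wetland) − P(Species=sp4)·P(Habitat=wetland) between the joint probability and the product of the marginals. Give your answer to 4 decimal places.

-0.0389

P(Species=sp4) = 0.049 + 0.006 + 0.076 + 0.019 = 0.150.
P(Habitat=wetland) = 0.082 + 0.099 + 0.050 + 0.006 + 0.062 = 0.299.
P(Species=sp4, Habitat=wetland) − P(Species=sp4)P(Habitat=wetland) = 0.006 − 0.150×0.299 = -0.0389.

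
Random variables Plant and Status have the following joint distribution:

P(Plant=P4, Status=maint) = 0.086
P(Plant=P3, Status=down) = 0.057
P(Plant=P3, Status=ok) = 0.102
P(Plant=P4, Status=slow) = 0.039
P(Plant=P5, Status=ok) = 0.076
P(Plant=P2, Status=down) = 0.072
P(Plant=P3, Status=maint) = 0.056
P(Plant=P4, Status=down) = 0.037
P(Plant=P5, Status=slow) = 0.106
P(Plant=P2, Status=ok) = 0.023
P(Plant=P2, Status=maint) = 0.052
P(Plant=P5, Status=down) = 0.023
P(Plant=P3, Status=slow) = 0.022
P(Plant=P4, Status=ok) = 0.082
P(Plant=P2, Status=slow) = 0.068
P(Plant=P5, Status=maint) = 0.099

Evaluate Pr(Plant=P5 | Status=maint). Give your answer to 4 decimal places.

P(Status=maint) = 0.052 + 0.056 + 0.086 + 0.099 = 0.293.
P(Plant=P5 | Status=maint) = 0.099/0.293 = 0.3379.

0.3379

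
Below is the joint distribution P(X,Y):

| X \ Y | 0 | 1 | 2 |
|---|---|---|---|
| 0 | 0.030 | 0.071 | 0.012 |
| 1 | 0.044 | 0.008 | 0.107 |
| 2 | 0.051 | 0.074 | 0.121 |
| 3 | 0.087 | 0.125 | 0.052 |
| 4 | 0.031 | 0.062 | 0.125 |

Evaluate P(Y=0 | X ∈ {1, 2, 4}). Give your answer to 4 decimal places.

0.2022

P(X=1) = 0.044 + 0.008 + 0.107 = 0.159.
P(X=2) = 0.051 + 0.074 + 0.121 = 0.246.
P(X=4) = 0.031 + 0.062 + 0.125 = 0.218.
P(X ∈ {1, 2, 4}) = 0.159 + 0.246 + 0.218 = 0.623; P(Y=0, X ∈ {1, 2, 4}) = 0.044 + 0.051 + 0.031 = 0.126.
P(Y=0 | X ∈ {1, 2, 4}) = 0.126/0.623 = 0.2022.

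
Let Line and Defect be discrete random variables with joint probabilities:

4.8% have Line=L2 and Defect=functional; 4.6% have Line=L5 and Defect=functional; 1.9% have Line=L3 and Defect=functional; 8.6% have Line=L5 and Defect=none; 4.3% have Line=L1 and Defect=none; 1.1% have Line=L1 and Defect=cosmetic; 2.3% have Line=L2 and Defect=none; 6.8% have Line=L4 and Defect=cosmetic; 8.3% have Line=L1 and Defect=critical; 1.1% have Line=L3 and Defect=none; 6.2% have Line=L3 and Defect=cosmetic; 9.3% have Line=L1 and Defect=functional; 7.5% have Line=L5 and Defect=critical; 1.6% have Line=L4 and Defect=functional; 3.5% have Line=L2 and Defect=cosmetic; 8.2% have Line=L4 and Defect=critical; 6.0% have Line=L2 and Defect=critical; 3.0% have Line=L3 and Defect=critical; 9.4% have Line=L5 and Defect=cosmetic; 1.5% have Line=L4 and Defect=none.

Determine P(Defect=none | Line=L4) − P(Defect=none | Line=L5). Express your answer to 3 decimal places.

-0.203

P(Line=L4) = 0.015 + 0.068 + 0.016 + 0.082 = 0.181; P(Defect=none | Line=L4) = 0.015/0.181 = 0.0829.
P(Line=L5) = 0.086 + 0.094 + 0.046 + 0.075 = 0.301; P(Defect=none | Line=L5) = 0.086/0.301 = 0.2857.
Difference = -0.203.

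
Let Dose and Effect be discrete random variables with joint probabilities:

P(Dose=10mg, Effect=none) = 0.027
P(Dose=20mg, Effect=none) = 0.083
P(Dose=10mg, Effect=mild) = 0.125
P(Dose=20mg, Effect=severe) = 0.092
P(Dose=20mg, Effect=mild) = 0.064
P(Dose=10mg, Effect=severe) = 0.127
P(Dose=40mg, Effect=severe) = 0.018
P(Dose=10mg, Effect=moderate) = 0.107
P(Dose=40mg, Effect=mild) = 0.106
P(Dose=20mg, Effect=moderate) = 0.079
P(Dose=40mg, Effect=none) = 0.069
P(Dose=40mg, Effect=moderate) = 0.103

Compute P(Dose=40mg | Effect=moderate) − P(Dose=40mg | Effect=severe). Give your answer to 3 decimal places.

0.280

P(Effect=moderate) = 0.107 + 0.079 + 0.103 = 0.289; P(Dose=40mg | Effect=moderate) = 0.103/0.289 = 0.3564.
P(Effect=severe) = 0.127 + 0.092 + 0.018 = 0.237; P(Dose=40mg | Effect=severe) = 0.018/0.237 = 0.0759.
Difference = 0.280.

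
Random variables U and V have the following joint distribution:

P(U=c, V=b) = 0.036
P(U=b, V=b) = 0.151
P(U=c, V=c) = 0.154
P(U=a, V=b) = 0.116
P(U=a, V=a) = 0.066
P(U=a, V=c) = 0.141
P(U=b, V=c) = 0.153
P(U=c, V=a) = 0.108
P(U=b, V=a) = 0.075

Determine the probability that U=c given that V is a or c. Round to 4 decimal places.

0.3759

P(V=a) = 0.066 + 0.075 + 0.108 = 0.249.
P(V=c) = 0.141 + 0.153 + 0.154 = 0.448.
P(V ∈ {a, c}) = 0.249 + 0.448 = 0.697; P(U=c, V ∈ {a, c}) = 0.108 + 0.154 = 0.262.
P(U=c | V ∈ {a, c}) = 0.262/0.697 = 0.3759.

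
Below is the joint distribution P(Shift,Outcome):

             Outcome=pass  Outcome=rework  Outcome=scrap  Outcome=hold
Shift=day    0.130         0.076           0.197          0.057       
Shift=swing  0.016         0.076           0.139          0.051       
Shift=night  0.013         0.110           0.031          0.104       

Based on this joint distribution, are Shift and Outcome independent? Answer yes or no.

no

P(Shift=night) = 0.258 and P(Outcome=scrap) = 0.367, so their product is 0.09469, but P(Shift=night, Outcome=scrap) = 0.031. Since these differ, Shift and Outcome are not independent.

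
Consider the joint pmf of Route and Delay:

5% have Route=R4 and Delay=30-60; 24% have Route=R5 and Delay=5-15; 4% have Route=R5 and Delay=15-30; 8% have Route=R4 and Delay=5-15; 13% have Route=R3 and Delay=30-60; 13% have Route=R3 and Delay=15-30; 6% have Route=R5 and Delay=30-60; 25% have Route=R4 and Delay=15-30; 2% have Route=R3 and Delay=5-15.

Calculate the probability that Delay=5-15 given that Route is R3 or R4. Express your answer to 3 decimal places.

0.152

P(Route=R3) = 0.02 + 0.13 + 0.13 = 0.28.
P(Route=R4) = 0.08 + 0.25 + 0.05 = 0.38.
P(Route ∈ {R3, R4}) = 0.28 + 0.38 = 0.66; P(Delay=5-15, Route ∈ {R3, R4}) = 0.02 + 0.08 = 0.10.
P(Delay=5-15 | Route ∈ {R3, R4}) = 0.10/0.66 = 0.152.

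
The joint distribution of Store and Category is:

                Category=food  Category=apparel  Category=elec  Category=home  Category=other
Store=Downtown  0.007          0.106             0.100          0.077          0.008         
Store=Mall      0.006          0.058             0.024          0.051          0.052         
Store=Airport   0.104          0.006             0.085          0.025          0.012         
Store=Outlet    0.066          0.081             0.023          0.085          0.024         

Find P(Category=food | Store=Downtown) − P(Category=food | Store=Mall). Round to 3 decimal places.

P(Store=Downtown) = 0.007 + 0.106 + 0.100 + 0.077 + 0.008 = 0.298; P(Category=food | Store=Downtown) = 0.007/0.298 = 0.0235.
P(Store=Mall) = 0.006 + 0.058 + 0.024 + 0.051 + 0.052 = 0.191; P(Category=food | Store=Mall) = 0.006/0.191 = 0.0314.
Difference = -0.008.

-0.008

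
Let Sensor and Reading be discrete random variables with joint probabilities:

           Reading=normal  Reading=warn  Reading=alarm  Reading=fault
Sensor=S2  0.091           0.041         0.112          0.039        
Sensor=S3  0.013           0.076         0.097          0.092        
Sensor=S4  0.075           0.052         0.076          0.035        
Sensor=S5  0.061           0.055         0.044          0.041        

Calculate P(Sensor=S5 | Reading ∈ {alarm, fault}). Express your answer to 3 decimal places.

P(Reading=alarm) = 0.112 + 0.097 + 0.076 + 0.044 = 0.329.
P(Reading=fault) = 0.039 + 0.092 + 0.035 + 0.041 = 0.207.
P(Reading ∈ {alarm, fault}) = 0.329 + 0.207 = 0.536; P(Sensor=S5, Reading ∈ {alarm, fault}) = 0.044 + 0.041 = 0.085.
P(Sensor=S5 | Reading ∈ {alarm, fault}) = 0.085/0.536 = 0.159.

0.159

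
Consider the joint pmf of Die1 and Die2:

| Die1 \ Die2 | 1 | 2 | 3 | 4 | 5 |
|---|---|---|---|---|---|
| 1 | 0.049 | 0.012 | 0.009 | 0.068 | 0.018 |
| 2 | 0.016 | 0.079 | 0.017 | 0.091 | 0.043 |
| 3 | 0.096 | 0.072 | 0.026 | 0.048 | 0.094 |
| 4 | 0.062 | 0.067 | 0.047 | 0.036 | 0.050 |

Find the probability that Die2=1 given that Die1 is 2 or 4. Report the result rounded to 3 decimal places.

0.154

P(Die1=2) = 0.016 + 0.079 + 0.017 + 0.091 + 0.043 = 0.246.
P(Die1=4) = 0.062 + 0.067 + 0.047 + 0.036 + 0.050 = 0.262.
P(Die1 ∈ {2, 4}) = 0.246 + 0.262 = 0.508; P(Die2=1, Die1 ∈ {2, 4}) = 0.016 + 0.062 = 0.078.
P(Die2=1 | Die1 ∈ {2, 4}) = 0.078/0.508 = 0.154.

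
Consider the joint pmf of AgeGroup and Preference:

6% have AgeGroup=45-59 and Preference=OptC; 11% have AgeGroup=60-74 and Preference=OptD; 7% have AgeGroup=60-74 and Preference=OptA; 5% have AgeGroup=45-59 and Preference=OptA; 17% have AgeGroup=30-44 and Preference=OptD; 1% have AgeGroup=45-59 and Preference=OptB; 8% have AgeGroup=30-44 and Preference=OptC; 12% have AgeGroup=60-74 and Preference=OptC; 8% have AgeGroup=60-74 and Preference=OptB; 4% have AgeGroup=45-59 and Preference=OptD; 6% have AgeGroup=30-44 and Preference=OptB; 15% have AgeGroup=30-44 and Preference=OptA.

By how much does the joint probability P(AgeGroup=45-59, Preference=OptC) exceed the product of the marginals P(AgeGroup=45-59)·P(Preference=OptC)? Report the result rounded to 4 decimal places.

P(AgeGroup=45-59) = 0.05 + 0.01 + 0.06 + 0.04 = 0.16.
P(Preference=OptC) = 0.08 + 0.06 + 0.12 = 0.26.
P(AgeGroup=45-59, Preference=OptC) − P(AgeGroup=45-59)P(Preference=OptC) = 0.06 − 0.16×0.26 = 0.0184.

0.0184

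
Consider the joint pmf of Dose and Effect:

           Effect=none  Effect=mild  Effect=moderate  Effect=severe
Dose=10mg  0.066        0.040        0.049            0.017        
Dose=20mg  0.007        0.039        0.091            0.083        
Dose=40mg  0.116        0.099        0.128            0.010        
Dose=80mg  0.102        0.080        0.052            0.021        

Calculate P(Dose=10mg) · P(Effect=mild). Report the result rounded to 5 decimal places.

0.04438

P(Dose=10mg) = 0.066 + 0.040 + 0.049 + 0.017 = 0.172.
P(Effect=mild) = 0.040 + 0.039 + 0.099 + 0.080 = 0.258.
Product: 0.172 × 0.258 = 0.04438.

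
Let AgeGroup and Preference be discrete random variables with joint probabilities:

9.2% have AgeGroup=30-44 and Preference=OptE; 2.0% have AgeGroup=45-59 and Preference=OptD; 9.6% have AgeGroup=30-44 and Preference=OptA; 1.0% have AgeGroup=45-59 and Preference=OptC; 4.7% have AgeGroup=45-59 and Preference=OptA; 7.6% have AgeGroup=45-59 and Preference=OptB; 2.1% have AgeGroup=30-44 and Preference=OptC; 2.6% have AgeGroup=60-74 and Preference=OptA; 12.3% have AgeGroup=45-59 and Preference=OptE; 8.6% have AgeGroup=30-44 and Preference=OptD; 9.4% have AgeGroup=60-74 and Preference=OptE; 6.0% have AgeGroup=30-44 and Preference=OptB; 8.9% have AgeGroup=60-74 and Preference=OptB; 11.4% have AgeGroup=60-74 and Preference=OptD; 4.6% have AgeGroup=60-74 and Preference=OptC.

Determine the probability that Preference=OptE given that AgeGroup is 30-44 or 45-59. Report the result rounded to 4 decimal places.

P(AgeGroup=30-44) = 0.096 + 0.060 + 0.021 + 0.086 + 0.092 = 0.355.
P(AgeGroup=45-59) = 0.047 + 0.076 + 0.010 + 0.020 + 0.123 = 0.276.
P(AgeGroup ∈ {30-44, 45-59}) = 0.355 + 0.276 = 0.631; P(Preference=OptE, AgeGroup ∈ {30-44, 45-59}) = 0.092 + 0.123 = 0.215.
P(Preference=OptE | AgeGroup ∈ {30-44, 45-59}) = 0.215/0.631 = 0.3407.

0.3407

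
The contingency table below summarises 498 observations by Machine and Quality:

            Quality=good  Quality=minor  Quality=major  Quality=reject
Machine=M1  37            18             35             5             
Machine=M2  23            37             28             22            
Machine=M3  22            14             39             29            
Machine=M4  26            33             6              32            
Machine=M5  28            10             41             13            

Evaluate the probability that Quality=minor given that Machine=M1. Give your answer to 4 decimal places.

Total with Machine=M1: 37 + 18 + 35 + 5 = 95.
P(Quality=minor | Machine=M1) = 18/95 = 0.1895.

0.1895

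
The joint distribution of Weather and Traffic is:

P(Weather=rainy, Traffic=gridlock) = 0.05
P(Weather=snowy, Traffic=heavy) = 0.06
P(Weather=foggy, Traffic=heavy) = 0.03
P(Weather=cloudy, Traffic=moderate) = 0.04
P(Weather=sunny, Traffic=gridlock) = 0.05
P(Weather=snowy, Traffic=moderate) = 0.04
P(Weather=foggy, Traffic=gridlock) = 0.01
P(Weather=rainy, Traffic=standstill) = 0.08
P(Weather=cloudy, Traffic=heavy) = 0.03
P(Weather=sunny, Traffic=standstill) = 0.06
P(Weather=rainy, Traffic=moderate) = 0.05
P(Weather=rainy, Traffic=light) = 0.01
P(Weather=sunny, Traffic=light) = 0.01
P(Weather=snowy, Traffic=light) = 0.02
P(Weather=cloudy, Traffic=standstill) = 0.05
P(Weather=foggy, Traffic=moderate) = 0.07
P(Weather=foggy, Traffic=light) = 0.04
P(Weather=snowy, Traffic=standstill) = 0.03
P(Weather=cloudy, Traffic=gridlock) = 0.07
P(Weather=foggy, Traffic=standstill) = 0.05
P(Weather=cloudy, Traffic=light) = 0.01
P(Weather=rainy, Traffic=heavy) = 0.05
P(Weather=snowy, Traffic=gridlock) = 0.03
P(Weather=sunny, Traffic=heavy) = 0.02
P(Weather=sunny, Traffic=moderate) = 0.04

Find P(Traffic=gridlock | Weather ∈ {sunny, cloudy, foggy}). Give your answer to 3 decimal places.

P(Weather=sunny) = 0.01 + 0.04 + 0.02 + 0.05 + 0.06 = 0.18.
P(Weather=cloudy) = 0.01 + 0.04 + 0.03 + 0.07 + 0.05 = 0.20.
P(Weather=foggy) = 0.04 + 0.07 + 0.03 + 0.01 + 0.05 = 0.20.
P(Weather ∈ {sunny, cloudy, foggy}) = 0.18 + 0.20 + 0.20 = 0.58; P(Traffic=gridlock, Weather ∈ {sunny, cloudy, foggy}) = 0.05 + 0.07 + 0.01 = 0.13.
P(Traffic=gridlock | Weather ∈ {sunny, cloudy, foggy}) = 0.13/0.58 = 0.224.

0.224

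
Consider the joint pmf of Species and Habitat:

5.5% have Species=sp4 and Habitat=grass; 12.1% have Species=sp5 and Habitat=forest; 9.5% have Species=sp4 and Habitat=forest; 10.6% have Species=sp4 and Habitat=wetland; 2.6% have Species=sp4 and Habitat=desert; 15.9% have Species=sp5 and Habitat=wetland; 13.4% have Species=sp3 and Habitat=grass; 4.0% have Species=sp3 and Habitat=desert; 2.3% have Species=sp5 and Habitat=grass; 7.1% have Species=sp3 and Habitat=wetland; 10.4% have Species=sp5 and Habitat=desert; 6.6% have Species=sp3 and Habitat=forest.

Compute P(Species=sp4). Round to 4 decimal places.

0.2820

P(Species=sp4) = 0.095 + 0.055 + 0.106 + 0.026 = 0.282.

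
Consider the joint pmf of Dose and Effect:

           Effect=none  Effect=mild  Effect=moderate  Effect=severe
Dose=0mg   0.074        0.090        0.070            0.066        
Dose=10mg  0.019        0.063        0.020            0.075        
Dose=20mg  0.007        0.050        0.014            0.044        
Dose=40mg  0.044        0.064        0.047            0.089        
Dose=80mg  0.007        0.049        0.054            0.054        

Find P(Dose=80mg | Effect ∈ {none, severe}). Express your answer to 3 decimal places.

0.127

P(Effect=none) = 0.074 + 0.019 + 0.007 + 0.044 + 0.007 = 0.151.
P(Effect=severe) = 0.066 + 0.075 + 0.044 + 0.089 + 0.054 = 0.328.
P(Effect ∈ {none, severe}) = 0.151 + 0.328 = 0.479; P(Dose=80mg, Effect ∈ {none, severe}) = 0.007 + 0.054 = 0.061.
P(Dose=80mg | Effect ∈ {none, severe}) = 0.061/0.479 = 0.127.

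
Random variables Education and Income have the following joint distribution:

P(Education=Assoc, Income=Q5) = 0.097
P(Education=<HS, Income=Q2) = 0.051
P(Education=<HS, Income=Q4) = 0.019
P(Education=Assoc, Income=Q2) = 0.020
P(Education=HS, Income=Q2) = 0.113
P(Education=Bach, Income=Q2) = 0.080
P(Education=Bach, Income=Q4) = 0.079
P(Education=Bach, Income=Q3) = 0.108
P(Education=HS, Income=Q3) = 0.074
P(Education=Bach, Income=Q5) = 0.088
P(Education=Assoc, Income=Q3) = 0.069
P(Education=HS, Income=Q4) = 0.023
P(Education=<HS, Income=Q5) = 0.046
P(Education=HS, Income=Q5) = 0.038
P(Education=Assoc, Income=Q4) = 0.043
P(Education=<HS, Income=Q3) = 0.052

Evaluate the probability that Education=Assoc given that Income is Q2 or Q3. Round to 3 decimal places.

0.157

P(Income=Q2) = 0.051 + 0.113 + 0.020 + 0.080 = 0.264.
P(Income=Q3) = 0.052 + 0.074 + 0.069 + 0.108 = 0.303.
P(Income ∈ {Q2, Q3}) = 0.264 + 0.303 = 0.567; P(Education=Assoc, Income ∈ {Q2, Q3}) = 0.020 + 0.069 = 0.089.
P(Education=Assoc | Income ∈ {Q2, Q3}) = 0.089/0.567 = 0.157.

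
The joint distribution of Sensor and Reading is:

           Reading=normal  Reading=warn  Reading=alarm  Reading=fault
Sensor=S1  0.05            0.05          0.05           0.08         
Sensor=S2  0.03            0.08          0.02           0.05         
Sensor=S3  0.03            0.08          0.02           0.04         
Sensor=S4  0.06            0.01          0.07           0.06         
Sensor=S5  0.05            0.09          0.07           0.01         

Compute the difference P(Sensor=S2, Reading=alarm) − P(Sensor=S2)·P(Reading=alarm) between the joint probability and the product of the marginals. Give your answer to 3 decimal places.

-0.021

P(Sensor=S2) = 0.03 + 0.08 + 0.02 + 0.05 = 0.18.
P(Reading=alarm) = 0.05 + 0.02 + 0.02 + 0.07 + 0.07 = 0.23.
P(Sensor=S2, Reading=alarm) − P(Sensor=S2)P(Reading=alarm) = 0.02 − 0.18×0.23 = -0.021.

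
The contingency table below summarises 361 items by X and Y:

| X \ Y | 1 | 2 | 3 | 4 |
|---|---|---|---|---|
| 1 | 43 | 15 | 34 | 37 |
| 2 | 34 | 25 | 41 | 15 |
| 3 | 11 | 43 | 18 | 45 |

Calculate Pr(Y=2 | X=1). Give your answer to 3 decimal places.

Total with X=1: 43 + 15 + 34 + 37 = 129.
P(Y=2 | X=1) = 15/129 = 0.116.

0.116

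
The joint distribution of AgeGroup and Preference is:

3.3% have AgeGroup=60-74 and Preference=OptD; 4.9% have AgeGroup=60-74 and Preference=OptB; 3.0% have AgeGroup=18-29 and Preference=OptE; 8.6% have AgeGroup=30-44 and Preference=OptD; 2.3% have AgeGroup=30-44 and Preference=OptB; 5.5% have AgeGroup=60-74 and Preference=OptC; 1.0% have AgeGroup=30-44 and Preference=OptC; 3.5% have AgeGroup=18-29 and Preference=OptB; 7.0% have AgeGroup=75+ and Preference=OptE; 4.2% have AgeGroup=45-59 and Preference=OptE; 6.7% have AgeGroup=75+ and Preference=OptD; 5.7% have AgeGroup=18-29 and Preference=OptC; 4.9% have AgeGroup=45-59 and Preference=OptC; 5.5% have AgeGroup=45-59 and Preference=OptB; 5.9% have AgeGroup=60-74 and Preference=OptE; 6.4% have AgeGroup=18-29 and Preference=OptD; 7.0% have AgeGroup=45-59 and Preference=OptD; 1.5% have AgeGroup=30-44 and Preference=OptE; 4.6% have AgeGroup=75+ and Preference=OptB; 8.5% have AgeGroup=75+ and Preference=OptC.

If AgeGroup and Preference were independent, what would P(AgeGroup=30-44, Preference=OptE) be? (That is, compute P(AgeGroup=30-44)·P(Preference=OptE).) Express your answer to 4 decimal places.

P(AgeGroup=30-44) = 0.023 + 0.010 + 0.086 + 0.015 = 0.134.
P(Preference=OptE) = 0.030 + 0.015 + 0.042 + 0.059 + 0.070 = 0.216.
Product: 0.134 × 0.216 = 0.0289.

0.0289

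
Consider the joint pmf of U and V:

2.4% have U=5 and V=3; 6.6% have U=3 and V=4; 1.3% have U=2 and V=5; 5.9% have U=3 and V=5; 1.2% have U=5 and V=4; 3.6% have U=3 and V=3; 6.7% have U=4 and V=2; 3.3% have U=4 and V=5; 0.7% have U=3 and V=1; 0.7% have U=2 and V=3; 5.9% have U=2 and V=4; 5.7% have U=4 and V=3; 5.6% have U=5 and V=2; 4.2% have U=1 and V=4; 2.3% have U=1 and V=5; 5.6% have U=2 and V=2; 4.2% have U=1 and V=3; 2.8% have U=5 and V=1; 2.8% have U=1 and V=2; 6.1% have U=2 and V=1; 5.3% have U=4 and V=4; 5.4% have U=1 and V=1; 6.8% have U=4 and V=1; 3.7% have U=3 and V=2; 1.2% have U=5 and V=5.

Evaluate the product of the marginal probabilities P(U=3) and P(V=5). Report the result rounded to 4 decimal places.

P(U=3) = 0.007 + 0.037 + 0.036 + 0.066 + 0.059 = 0.205.
P(V=5) = 0.023 + 0.013 + 0.059 + 0.033 + 0.012 = 0.140.
Product: 0.205 × 0.140 = 0.0287.

0.0287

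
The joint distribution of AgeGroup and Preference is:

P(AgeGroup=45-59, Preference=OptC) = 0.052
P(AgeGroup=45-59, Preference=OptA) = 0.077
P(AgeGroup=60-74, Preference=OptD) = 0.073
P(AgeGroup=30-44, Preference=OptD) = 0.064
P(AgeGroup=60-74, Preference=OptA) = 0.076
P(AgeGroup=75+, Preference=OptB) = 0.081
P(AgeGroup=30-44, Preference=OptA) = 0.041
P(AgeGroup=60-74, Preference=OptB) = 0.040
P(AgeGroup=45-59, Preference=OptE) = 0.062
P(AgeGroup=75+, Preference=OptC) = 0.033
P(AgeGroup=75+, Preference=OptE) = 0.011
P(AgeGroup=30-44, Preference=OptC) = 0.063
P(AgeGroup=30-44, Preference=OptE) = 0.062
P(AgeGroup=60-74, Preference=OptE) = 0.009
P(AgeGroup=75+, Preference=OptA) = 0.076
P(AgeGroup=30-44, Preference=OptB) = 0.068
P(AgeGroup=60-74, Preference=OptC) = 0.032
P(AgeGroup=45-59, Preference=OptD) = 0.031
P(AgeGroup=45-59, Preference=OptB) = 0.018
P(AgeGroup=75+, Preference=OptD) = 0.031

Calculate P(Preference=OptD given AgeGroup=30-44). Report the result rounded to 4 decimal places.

0.2148

P(AgeGroup=30-44) = 0.041 + 0.068 + 0.063 + 0.064 + 0.062 = 0.298.
P(Preference=OptD | AgeGroup=30-44) = 0.064/0.298 = 0.2148.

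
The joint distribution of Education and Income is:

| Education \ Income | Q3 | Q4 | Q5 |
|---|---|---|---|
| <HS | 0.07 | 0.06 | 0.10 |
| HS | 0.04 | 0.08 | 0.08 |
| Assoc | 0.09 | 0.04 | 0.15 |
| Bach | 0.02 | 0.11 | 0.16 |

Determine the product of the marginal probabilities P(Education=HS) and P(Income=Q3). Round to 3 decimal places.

P(Education=HS) = 0.04 + 0.08 + 0.08 = 0.20.
P(Income=Q3) = 0.07 + 0.04 + 0.09 + 0.02 = 0.22.
Product: 0.20 × 0.22 = 0.044.

0.044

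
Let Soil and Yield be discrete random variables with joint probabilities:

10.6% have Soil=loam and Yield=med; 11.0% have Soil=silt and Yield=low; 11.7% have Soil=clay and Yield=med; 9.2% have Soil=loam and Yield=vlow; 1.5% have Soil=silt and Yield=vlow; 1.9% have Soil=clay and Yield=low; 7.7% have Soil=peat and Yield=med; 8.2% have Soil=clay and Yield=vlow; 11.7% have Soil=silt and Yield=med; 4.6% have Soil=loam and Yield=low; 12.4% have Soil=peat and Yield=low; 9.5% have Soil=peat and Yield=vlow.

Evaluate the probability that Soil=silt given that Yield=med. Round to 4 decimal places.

0.2806

P(Yield=med) = 0.106 + 0.117 + 0.117 + 0.077 = 0.417.
P(Soil=silt | Yield=med) = 0.117/0.417 = 0.2806.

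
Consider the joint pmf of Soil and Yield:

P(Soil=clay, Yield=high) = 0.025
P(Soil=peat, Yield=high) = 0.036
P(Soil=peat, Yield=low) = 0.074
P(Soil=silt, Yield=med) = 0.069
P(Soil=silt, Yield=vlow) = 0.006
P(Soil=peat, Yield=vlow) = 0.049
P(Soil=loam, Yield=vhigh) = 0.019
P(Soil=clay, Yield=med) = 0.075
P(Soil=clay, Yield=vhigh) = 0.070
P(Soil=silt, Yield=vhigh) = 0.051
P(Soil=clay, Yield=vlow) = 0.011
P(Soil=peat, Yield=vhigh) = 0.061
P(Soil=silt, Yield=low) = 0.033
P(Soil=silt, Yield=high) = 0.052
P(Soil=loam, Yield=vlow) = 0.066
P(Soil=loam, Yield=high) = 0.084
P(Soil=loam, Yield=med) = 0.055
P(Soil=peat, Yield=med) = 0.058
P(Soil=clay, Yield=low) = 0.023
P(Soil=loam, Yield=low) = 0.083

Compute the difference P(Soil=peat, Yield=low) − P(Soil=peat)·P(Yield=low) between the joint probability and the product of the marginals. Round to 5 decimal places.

0.01479

P(Soil=peat) = 0.049 + 0.074 + 0.058 + 0.036 + 0.061 = 0.278.
P(Yield=low) = 0.083 + 0.023 + 0.033 + 0.074 = 0.213.
P(Soil=peat, Yield=low) − P(Soil=peat)P(Yield=low) = 0.074 − 0.278×0.213 = 0.01479.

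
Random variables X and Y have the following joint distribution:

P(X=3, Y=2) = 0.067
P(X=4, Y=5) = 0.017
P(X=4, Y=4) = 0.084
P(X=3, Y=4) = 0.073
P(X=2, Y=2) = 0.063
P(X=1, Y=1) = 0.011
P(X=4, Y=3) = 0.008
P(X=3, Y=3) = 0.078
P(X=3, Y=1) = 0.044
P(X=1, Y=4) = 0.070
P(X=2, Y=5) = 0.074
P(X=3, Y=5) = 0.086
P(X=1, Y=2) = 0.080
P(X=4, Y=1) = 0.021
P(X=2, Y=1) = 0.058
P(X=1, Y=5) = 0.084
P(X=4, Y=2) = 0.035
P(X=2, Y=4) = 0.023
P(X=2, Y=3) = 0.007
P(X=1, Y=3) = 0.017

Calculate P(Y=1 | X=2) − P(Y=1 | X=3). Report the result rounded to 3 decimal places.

P(X=2) = 0.058 + 0.063 + 0.007 + 0.023 + 0.074 = 0.225; P(Y=1 | X=2) = 0.058/0.225 = 0.2578.
P(X=3) = 0.044 + 0.067 + 0.078 + 0.073 + 0.086 = 0.348; P(Y=1 | X=3) = 0.044/0.348 = 0.1264.
Difference = 0.131.

0.131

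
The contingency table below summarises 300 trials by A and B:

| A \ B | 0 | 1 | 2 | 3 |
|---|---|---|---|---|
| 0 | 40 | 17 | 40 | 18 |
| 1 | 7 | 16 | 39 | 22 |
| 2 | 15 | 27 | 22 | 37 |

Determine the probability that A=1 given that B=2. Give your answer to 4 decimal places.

Total with B=2: 40 + 39 + 22 = 101.
P(A=1 | B=2) = 39/101 = 0.3861.

0.3861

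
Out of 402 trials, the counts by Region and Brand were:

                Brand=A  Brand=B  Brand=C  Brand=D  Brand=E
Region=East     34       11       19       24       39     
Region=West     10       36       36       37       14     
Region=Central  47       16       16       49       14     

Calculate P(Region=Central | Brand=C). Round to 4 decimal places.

0.2254

Total with Brand=C: 19 + 36 + 16 = 71.
P(Region=Central | Brand=C) = 16/71 = 0.2254.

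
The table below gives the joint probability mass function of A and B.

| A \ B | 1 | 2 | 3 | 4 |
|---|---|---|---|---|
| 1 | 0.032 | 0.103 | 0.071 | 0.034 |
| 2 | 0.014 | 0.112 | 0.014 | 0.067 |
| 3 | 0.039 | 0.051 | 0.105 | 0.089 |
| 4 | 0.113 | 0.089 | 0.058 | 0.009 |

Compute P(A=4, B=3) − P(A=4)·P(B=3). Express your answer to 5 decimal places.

-0.00871

P(A=4) = 0.113 + 0.089 + 0.058 + 0.009 = 0.269.
P(B=3) = 0.071 + 0.014 + 0.105 + 0.058 = 0.248.
P(A=4, B=3) − P(A=4)P(B=3) = 0.058 − 0.269×0.248 = -0.00871.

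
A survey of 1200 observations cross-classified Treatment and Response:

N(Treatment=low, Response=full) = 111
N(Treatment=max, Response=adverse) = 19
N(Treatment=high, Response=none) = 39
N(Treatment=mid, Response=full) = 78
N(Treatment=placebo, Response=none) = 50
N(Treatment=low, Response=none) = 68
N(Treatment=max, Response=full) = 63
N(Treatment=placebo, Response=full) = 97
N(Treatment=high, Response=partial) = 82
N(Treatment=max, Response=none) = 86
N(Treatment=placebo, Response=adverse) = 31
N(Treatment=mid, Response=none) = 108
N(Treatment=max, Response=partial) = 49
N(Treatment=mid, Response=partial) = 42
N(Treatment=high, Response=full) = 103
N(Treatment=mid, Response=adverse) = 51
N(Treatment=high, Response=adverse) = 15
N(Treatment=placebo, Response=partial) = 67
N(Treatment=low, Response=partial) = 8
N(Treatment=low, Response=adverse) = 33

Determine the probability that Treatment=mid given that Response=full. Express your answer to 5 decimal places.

Total with Response=full: 97 + 111 + 78 + 103 + 63 = 452.
P(Treatment=mid | Response=full) = 78/452 = 0.17257.

0.17257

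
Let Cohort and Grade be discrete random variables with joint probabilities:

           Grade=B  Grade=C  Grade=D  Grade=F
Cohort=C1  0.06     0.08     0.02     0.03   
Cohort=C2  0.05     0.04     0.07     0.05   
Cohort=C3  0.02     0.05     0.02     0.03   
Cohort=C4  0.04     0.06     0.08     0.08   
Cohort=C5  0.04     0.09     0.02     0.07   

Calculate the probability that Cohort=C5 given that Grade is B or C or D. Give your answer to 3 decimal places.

P(Grade=B) = 0.06 + 0.05 + 0.02 + 0.04 + 0.04 = 0.21.
P(Grade=C) = 0.08 + 0.04 + 0.05 + 0.06 + 0.09 = 0.32.
P(Grade=D) = 0.02 + 0.07 + 0.02 + 0.08 + 0.02 = 0.21.
P(Grade ∈ {B, C, D}) = 0.21 + 0.32 + 0.21 = 0.74; P(Cohort=C5, Grade ∈ {B, C, D}) = 0.04 + 0.09 + 0.02 = 0.15.
P(Cohort=C5 | Grade ∈ {B, C, D}) = 0.15/0.74 = 0.203.

0.203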